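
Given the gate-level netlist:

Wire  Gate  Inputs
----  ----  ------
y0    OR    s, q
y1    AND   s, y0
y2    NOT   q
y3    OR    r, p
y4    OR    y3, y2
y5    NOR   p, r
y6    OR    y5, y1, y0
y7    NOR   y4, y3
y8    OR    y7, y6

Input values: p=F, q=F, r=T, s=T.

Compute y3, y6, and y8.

y3 = T  y6 = T  y8 = T

y0 = s OR q = T OR F = T
y1 = s AND y0 = T AND T = T
y2 = NOT q = NOT F = T
y3 = r OR p = T OR F = T
y4 = y3 OR y2 = T OR T = T
y5 = p NOR r = F NOR T = F
y6 = y5 OR y1 OR y0 = F OR T OR T = T
y7 = y4 NOR y3 = T NOR T = F
y8 = y7 OR y6 = F OR T = T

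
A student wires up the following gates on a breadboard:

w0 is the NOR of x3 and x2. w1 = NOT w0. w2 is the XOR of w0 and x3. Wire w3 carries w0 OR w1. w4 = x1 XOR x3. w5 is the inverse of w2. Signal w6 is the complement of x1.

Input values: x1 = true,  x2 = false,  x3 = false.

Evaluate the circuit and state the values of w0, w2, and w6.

w0 = true; w2 = true; w6 = false

w0 = x3 NOR x2 = false NOR false = true
w2 = w0 XOR x3 = true XOR false = true
w6 = NOT x1 = NOT true = false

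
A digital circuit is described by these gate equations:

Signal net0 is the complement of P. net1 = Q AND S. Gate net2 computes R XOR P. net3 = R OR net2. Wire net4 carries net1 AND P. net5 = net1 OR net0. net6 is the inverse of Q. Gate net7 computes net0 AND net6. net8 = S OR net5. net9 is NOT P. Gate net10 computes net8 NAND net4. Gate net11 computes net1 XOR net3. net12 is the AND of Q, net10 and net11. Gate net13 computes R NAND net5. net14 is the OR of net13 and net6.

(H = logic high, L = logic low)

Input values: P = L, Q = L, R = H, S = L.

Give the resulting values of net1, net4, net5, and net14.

net1 = L; net4 = L; net5 = H; net14 = H

net0 = NOT P = NOT L = H
net1 = Q AND S = L AND L = L
net4 = net1 AND P = L AND L = L
net5 = net1 OR net0 = L OR H = H
net6 = NOT Q = NOT L = H
net13 = R NAND net5 = H NAND H = L
net14 = net13 OR net6 = L OR H = H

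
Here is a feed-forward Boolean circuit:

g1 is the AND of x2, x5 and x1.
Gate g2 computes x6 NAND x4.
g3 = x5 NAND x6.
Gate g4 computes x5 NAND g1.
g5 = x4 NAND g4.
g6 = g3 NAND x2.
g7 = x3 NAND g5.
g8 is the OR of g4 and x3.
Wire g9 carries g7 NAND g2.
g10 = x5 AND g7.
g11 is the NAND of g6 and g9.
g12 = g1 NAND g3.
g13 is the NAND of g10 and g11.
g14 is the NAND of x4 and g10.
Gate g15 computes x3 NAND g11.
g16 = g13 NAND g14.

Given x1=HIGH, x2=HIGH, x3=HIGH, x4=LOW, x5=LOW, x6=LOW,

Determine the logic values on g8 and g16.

g8 = HIGH, g16 = LOW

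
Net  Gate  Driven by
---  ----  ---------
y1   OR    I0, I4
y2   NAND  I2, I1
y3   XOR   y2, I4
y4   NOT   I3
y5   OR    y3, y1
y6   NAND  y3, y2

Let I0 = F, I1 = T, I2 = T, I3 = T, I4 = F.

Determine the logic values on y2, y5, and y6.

y2 = F, y5 = F, y6 = T

y1 = I0 OR I4 = F OR F = F
y2 = I2 NAND I1 = T NAND T = F
y3 = y2 XOR I4 = F XOR F = F
y5 = y3 OR y1 = F OR F = F
y6 = y3 NAND y2 = F NAND F = T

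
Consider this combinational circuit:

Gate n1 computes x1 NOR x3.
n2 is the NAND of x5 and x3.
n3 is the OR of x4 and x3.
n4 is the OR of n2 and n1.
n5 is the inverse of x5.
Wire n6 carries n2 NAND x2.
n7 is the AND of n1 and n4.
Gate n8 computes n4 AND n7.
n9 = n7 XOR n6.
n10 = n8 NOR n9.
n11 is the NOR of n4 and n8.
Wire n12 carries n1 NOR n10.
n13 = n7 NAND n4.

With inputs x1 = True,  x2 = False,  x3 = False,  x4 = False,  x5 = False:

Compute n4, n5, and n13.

n4 = True; n5 = True; n13 = True

n1 = x1 NOR x3 = True NOR False = False
n2 = x5 NAND x3 = False NAND False = True
n4 = n2 OR n1 = True OR False = True
n5 = NOT x5 = NOT False = True
n7 = n1 AND n4 = False AND True = False
n13 = n7 NAND n4 = False NAND True = True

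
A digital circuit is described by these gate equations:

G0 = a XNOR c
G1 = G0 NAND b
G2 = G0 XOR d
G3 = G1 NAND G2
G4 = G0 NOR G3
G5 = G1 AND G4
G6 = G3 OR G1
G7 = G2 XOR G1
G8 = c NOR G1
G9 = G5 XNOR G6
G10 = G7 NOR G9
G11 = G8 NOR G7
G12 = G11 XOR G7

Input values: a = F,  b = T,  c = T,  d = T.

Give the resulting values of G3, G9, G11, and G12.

G0 = a XNOR c = F XNOR T = F
G1 = G0 NAND b = F NAND T = T
G2 = G0 XOR d = F XOR T = T
G3 = G1 NAND G2 = T NAND T = F
G4 = G0 NOR G3 = F NOR F = T
G5 = G1 AND G4 = T AND T = T
G6 = G3 OR G1 = F OR T = T
G7 = G2 XOR G1 = T XOR T = F
G8 = c NOR G1 = T NOR T = F
G9 = G5 XNOR G6 = T XNOR T = T
G11 = G8 NOR G7 = F NOR F = T
G12 = G11 XOR G7 = T XOR F = T

G3 = F; G9 = T; G11 = T; G12 = T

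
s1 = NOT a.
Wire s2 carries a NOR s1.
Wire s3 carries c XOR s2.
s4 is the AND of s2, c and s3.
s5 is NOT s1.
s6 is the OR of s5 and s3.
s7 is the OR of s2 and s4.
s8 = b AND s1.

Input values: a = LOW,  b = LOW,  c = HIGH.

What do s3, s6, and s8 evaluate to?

s1 = NOT a = NOT LOW = HIGH
s2 = a NOR s1 = LOW NOR HIGH = LOW
s3 = c XOR s2 = HIGH XOR LOW = HIGH
s5 = NOT s1 = NOT HIGH = LOW
s6 = s5 OR s3 = LOW OR HIGH = HIGH
s8 = b AND s1 = LOW AND HIGH = LOW

s3 = HIGH; s6 = HIGH; s8 = LOW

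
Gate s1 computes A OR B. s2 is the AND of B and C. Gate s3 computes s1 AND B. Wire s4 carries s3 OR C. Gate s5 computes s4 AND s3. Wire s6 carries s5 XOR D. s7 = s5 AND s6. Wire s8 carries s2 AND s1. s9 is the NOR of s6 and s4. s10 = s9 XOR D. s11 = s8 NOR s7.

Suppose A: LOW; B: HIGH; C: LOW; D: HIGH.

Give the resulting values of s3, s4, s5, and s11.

s3 = HIGH, s4 = HIGH, s5 = HIGH, s11 = HIGH

s1 = A OR B = LOW OR HIGH = HIGH
s2 = B AND C = HIGH AND LOW = LOW
s3 = s1 AND B = HIGH AND HIGH = HIGH
s4 = s3 OR C = HIGH OR LOW = HIGH
s5 = s4 AND s3 = HIGH AND HIGH = HIGH
s6 = s5 XOR D = HIGH XOR HIGH = LOW
s7 = s5 AND s6 = HIGH AND LOW = LOW
s8 = s2 AND s1 = LOW AND HIGH = LOW
s11 = s8 NOR s7 = LOW NOR LOW = HIGH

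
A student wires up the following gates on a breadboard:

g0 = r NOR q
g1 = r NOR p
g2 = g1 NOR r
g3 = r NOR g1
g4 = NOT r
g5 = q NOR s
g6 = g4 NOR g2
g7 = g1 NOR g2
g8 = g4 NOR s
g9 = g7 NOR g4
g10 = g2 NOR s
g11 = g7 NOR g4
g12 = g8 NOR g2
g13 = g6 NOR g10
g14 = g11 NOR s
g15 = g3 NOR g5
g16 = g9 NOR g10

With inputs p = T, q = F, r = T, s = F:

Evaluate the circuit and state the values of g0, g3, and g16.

g0 = r NOR q = T NOR F = F
g1 = r NOR p = T NOR T = F
g2 = g1 NOR r = F NOR T = F
g3 = r NOR g1 = T NOR F = F
g4 = NOT r = NOT T = F
g7 = g1 NOR g2 = F NOR F = T
g9 = g7 NOR g4 = T NOR F = F
g10 = g2 NOR s = F NOR F = T
g16 = g9 NOR g10 = F NOR T = F

g0 = F; g3 = F; g16 = F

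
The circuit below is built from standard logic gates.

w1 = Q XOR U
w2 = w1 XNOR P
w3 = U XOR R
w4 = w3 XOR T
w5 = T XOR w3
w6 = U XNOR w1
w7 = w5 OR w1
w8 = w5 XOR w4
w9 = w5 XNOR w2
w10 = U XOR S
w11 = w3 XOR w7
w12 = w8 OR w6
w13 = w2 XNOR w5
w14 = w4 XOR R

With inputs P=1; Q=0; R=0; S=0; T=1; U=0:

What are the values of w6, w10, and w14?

w6 = 1  w10 = 0  w14 = 1

w1 = Q XOR U = 0 XOR 0 = 0
w3 = U XOR R = 0 XOR 0 = 0
w4 = w3 XOR T = 0 XOR 1 = 1
w6 = U XNOR w1 = 0 XNOR 0 = 1
w10 = U XOR S = 0 XOR 0 = 0
w14 = w4 XOR R = 1 XOR 0 = 1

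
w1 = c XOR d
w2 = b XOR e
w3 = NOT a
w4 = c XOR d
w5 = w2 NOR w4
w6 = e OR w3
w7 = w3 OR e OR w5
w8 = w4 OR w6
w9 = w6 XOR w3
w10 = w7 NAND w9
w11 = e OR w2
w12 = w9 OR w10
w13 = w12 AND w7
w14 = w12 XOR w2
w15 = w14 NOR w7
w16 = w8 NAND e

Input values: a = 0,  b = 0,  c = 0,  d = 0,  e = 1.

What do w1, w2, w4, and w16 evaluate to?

w1 = c XOR d = 0 XOR 0 = 0
w2 = b XOR e = 0 XOR 1 = 1
w3 = NOT a = NOT 0 = 1
w4 = c XOR d = 0 XOR 0 = 0
w6 = e OR w3 = 1 OR 1 = 1
w8 = w4 OR w6 = 0 OR 1 = 1
w16 = w8 NAND e = 1 NAND 1 = 0

w1 = 0  w2 = 1  w4 = 0  w16 = 0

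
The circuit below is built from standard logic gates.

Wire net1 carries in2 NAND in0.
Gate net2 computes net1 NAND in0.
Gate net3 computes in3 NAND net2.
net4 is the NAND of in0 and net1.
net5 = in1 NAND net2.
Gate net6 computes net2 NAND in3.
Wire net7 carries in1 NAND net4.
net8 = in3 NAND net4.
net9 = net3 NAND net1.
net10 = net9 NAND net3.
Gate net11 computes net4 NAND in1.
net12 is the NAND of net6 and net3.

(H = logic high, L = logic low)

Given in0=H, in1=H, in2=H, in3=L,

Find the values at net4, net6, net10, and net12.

net1 = in2 NAND in0 = H NAND H = L
net2 = net1 NAND in0 = L NAND H = H
net3 = in3 NAND net2 = L NAND H = H
net4 = in0 NAND net1 = H NAND L = H
net6 = net2 NAND in3 = H NAND L = H
net9 = net3 NAND net1 = H NAND L = H
net10 = net9 NAND net3 = H NAND H = L
net12 = net6 NAND net3 = H NAND H = L

net4 = H  net6 = H  net10 = L  net12 = L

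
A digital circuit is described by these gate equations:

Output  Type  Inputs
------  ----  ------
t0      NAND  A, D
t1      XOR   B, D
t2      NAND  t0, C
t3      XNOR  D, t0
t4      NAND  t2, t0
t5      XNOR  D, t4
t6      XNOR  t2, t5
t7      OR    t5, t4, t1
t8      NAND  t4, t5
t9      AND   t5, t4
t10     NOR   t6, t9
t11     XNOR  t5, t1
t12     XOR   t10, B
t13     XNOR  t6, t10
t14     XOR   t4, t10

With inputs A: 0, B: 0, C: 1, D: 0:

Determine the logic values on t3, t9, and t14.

t0 = A NAND D = 0 NAND 0 = 1
t2 = t0 NAND C = 1 NAND 1 = 0
t3 = D XNOR t0 = 0 XNOR 1 = 0
t4 = t2 NAND t0 = 0 NAND 1 = 1
t5 = D XNOR t4 = 0 XNOR 1 = 0
t6 = t2 XNOR t5 = 0 XNOR 0 = 1
t9 = t5 AND t4 = 0 AND 1 = 0
t10 = t6 NOR t9 = 1 NOR 0 = 0
t14 = t4 XOR t10 = 1 XOR 0 = 1

t3 = 0, t9 = 0, t14 = 1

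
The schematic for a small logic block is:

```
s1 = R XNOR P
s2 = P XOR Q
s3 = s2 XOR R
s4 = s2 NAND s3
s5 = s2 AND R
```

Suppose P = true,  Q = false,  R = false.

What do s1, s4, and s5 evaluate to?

s1 = R XNOR P = false XNOR true = false
s2 = P XOR Q = true XOR false = true
s3 = s2 XOR R = true XOR false = true
s4 = s2 NAND s3 = true NAND true = false
s5 = s2 AND R = true AND false = false

s1 = false; s4 = false; s5 = false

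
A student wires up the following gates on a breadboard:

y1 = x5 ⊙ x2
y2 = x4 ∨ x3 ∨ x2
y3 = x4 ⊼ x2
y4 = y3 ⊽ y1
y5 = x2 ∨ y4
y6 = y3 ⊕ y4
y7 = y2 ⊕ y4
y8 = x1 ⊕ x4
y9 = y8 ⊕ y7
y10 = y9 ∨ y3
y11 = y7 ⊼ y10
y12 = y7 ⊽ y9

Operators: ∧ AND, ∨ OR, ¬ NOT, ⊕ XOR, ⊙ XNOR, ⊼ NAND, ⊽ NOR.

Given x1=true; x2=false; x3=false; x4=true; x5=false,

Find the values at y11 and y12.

y1 = x5 XNOR x2 = false XNOR false = true
y2 = x4 OR x3 OR x2 = true OR false OR false = true
y3 = x4 NAND x2 = true NAND false = true
y4 = y3 NOR y1 = true NOR true = false
y7 = y2 XOR y4 = true XOR false = true
y8 = x1 XOR x4 = true XOR true = false
y9 = y8 XOR y7 = false XOR true = true
y10 = y9 OR y3 = true OR true = true
y11 = y7 NAND y10 = true NAND true = false
y12 = y7 NOR y9 = true NOR true = false

y11 = false, y12 = false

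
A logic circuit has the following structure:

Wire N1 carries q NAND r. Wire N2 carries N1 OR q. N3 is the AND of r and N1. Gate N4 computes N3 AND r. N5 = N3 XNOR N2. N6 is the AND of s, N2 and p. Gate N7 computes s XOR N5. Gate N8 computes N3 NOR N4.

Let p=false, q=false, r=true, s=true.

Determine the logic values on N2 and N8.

N2 = true, N8 = false

N1 = q NAND r = false NAND true = true
N2 = N1 OR q = true OR false = true
N3 = r AND N1 = true AND true = true
N4 = N3 AND r = true AND true = true
N8 = N3 NOR N4 = true NOR true = false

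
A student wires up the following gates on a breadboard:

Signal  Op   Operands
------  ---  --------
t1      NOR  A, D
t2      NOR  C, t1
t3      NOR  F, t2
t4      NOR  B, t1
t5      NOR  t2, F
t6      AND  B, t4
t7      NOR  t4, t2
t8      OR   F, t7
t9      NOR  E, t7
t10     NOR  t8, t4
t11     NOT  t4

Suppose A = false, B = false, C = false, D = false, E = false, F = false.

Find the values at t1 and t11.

t1 = true, t11 = true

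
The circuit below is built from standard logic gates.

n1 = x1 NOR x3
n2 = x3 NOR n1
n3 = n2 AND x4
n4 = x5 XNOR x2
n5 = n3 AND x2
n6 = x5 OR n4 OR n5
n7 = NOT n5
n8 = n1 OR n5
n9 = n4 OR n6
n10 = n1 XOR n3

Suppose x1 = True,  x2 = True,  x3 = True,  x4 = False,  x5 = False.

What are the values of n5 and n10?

n5 = False  n10 = False

n1 = x1 NOR x3 = True NOR True = False
n2 = x3 NOR n1 = True NOR False = False
n3 = n2 AND x4 = False AND False = False
n5 = n3 AND x2 = False AND True = False
n10 = n1 XOR n3 = False XOR False = False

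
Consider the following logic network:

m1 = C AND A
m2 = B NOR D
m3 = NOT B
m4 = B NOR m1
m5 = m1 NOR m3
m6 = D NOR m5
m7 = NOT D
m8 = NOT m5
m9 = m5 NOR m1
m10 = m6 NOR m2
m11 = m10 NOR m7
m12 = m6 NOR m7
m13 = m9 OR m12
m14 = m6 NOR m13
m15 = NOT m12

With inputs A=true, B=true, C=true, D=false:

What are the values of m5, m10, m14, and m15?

m1 = C AND A = true AND true = true
m2 = B NOR D = true NOR false = false
m3 = NOT B = NOT true = false
m5 = m1 NOR m3 = true NOR false = false
m6 = D NOR m5 = false NOR false = true
m7 = NOT D = NOT false = true
m9 = m5 NOR m1 = false NOR true = false
m10 = m6 NOR m2 = true NOR false = false
m12 = m6 NOR m7 = true NOR true = false
m13 = m9 OR m12 = false OR false = false
m14 = m6 NOR m13 = true NOR false = false
m15 = NOT m12 = NOT false = true

m5 = false, m10 = false, m14 = false, m15 = true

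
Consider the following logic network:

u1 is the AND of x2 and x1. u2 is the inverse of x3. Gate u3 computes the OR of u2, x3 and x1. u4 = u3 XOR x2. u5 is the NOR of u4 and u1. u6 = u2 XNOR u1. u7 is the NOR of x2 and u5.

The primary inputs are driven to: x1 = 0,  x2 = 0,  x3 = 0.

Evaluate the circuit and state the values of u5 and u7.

u5 = 0  u7 = 1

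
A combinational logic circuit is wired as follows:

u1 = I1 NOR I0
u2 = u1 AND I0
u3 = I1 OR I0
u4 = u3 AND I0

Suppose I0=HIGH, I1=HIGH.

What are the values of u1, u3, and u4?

u1 = I1 NOR I0 = HIGH NOR HIGH = LOW
u3 = I1 OR I0 = HIGH OR HIGH = HIGH
u4 = u3 AND I0 = HIGH AND HIGH = HIGH

u1 = LOW; u3 = HIGH; u4 = HIGH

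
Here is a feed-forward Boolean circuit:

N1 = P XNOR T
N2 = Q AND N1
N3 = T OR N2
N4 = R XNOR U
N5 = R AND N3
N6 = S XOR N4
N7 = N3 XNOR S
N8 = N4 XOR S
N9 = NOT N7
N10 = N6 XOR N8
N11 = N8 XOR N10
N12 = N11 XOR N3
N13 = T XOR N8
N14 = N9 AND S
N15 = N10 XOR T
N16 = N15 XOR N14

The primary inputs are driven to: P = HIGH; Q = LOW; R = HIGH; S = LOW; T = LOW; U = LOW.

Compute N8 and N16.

N1 = P XNOR T = HIGH XNOR LOW = LOW
N2 = Q AND N1 = LOW AND LOW = LOW
N3 = T OR N2 = LOW OR LOW = LOW
N4 = R XNOR U = HIGH XNOR LOW = LOW
N6 = S XOR N4 = LOW XOR LOW = LOW
N7 = N3 XNOR S = LOW XNOR LOW = HIGH
N8 = N4 XOR S = LOW XOR LOW = LOW
N9 = NOT N7 = NOT HIGH = LOW
N10 = N6 XOR N8 = LOW XOR LOW = LOW
N14 = N9 AND S = LOW AND LOW = LOW
N15 = N10 XOR T = LOW XOR LOW = LOW
N16 = N15 XOR N14 = LOW XOR LOW = LOW

N8 = LOW  N16 = LOW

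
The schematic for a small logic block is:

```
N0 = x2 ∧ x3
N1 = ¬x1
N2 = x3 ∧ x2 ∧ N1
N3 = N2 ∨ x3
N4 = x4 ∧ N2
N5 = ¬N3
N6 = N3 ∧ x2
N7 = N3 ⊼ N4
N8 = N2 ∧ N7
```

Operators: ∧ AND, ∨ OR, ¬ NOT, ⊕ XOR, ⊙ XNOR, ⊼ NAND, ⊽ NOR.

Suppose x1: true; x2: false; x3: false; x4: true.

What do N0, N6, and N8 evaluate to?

N0 = false, N6 = false, N8 = false

N0 = x2 AND x3 = false AND false = false
N1 = NOT x1 = NOT true = false
N2 = x3 AND x2 AND N1 = false AND false AND false = false
N3 = N2 OR x3 = false OR false = false
N4 = x4 AND N2 = true AND false = false
N6 = N3 AND x2 = false AND false = false
N7 = N3 NAND N4 = false NAND false = true
N8 = N2 AND N7 = false AND true = false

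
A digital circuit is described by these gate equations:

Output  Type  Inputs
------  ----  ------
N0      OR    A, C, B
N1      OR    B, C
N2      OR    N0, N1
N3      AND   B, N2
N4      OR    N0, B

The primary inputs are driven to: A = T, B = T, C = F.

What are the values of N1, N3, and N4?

N0 = A OR C OR B = T OR F OR T = T
N1 = B OR C = T OR F = T
N2 = N0 OR N1 = T OR T = T
N3 = B AND N2 = T AND T = T
N4 = N0 OR B = T OR T = T

N1 = T, N3 = T, N4 = T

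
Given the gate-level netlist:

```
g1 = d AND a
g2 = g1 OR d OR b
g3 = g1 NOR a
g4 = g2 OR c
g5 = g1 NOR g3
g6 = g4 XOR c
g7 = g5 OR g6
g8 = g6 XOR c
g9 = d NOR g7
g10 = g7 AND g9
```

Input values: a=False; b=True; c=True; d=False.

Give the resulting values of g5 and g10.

g5 = False, g10 = False

g1 = d AND a = False AND False = False
g2 = g1 OR d OR b = False OR False OR True = True
g3 = g1 NOR a = False NOR False = True
g4 = g2 OR c = True OR True = True
g5 = g1 NOR g3 = False NOR True = False
g6 = g4 XOR c = True XOR True = False
g7 = g5 OR g6 = False OR False = False
g9 = d NOR g7 = False NOR False = True
g10 = g7 AND g9 = False AND True = False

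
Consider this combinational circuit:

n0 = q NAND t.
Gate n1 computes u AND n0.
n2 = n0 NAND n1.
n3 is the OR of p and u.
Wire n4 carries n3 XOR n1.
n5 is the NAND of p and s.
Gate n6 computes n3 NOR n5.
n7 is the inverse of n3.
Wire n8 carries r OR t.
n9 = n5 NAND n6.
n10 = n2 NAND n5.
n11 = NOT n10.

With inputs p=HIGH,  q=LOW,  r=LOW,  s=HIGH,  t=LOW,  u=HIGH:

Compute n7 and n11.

n7 = LOW, n11 = LOW

n0 = q NAND t = LOW NAND LOW = HIGH
n1 = u AND n0 = HIGH AND HIGH = HIGH
n2 = n0 NAND n1 = HIGH NAND HIGH = LOW
n3 = p OR u = HIGH OR HIGH = HIGH
n5 = p NAND s = HIGH NAND HIGH = LOW
n7 = NOT n3 = NOT HIGH = LOW
n10 = n2 NAND n5 = LOW NAND LOW = HIGH
n11 = NOT n10 = NOT HIGH = LOW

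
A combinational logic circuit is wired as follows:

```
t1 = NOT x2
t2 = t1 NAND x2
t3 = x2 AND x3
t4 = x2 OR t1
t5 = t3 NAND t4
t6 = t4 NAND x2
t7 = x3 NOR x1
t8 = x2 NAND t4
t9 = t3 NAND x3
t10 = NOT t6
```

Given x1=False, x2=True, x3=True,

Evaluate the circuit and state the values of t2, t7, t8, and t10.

t1 = NOT x2 = NOT True = False
t2 = t1 NAND x2 = False NAND True = True
t4 = x2 OR t1 = True OR False = True
t6 = t4 NAND x2 = True NAND True = False
t7 = x3 NOR x1 = True NOR False = False
t8 = x2 NAND t4 = True NAND True = False
t10 = NOT t6 = NOT False = True

t2 = True  t7 = False  t8 = False  t10 = True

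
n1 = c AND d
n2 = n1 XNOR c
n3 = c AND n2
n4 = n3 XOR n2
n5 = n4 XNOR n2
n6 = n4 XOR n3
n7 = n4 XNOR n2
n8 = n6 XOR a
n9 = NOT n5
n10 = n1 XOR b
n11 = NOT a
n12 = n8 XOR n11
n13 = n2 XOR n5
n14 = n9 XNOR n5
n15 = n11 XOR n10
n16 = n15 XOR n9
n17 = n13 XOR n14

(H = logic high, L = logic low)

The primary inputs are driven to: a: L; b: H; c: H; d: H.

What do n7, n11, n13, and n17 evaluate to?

n7 = L; n11 = H; n13 = H; n17 = H

n1 = c AND d = H AND H = H
n2 = n1 XNOR c = H XNOR H = H
n3 = c AND n2 = H AND H = H
n4 = n3 XOR n2 = H XOR H = L
n5 = n4 XNOR n2 = L XNOR H = L
n7 = n4 XNOR n2 = L XNOR H = L
n9 = NOT n5 = NOT L = H
n11 = NOT a = NOT L = H
n13 = n2 XOR n5 = H XOR L = H
n14 = n9 XNOR n5 = H XNOR L = L
n17 = n13 XOR n14 = H XOR L = H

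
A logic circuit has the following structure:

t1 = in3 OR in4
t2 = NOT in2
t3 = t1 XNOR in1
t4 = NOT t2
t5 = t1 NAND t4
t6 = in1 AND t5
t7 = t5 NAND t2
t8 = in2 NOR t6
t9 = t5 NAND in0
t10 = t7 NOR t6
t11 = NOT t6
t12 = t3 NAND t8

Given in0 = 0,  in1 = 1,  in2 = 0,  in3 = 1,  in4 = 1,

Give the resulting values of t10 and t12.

t1 = in3 OR in4 = 1 OR 1 = 1
t2 = NOT in2 = NOT 0 = 1
t3 = t1 XNOR in1 = 1 XNOR 1 = 1
t4 = NOT t2 = NOT 1 = 0
t5 = t1 NAND t4 = 1 NAND 0 = 1
t6 = in1 AND t5 = 1 AND 1 = 1
t7 = t5 NAND t2 = 1 NAND 1 = 0
t8 = in2 NOR t6 = 0 NOR 1 = 0
t10 = t7 NOR t6 = 0 NOR 1 = 0
t12 = t3 NAND t8 = 1 NAND 0 = 1

t10 = 0, t12 = 1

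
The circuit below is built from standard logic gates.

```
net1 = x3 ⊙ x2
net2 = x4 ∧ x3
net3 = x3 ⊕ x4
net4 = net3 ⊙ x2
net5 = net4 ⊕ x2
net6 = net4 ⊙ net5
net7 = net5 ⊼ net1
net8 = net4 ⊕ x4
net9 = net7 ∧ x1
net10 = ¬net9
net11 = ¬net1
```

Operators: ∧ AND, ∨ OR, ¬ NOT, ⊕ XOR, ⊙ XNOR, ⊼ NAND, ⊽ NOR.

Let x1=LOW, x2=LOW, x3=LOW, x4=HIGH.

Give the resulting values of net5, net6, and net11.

net5 = LOW, net6 = HIGH, net11 = LOW

net1 = x3 XNOR x2 = LOW XNOR LOW = HIGH
net3 = x3 XOR x4 = LOW XOR HIGH = HIGH
net4 = net3 XNOR x2 = HIGH XNOR LOW = LOW
net5 = net4 XOR x2 = LOW XOR LOW = LOW
net6 = net4 XNOR net5 = LOW XNOR LOW = HIGH
net11 = NOT net1 = NOT HIGH = LOW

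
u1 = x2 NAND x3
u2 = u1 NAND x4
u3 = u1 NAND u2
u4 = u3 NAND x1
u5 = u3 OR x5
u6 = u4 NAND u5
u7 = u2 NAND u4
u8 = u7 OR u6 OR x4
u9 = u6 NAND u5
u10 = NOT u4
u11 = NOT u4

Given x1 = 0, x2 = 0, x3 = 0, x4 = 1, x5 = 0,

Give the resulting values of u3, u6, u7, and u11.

u3 = 1; u6 = 0; u7 = 1; u11 = 0

u1 = x2 NAND x3 = 0 NAND 0 = 1
u2 = u1 NAND x4 = 1 NAND 1 = 0
u3 = u1 NAND u2 = 1 NAND 0 = 1
u4 = u3 NAND x1 = 1 NAND 0 = 1
u5 = u3 OR x5 = 1 OR 0 = 1
u6 = u4 NAND u5 = 1 NAND 1 = 0
u7 = u2 NAND u4 = 0 NAND 1 = 1
u11 = NOT u4 = NOT 1 = 0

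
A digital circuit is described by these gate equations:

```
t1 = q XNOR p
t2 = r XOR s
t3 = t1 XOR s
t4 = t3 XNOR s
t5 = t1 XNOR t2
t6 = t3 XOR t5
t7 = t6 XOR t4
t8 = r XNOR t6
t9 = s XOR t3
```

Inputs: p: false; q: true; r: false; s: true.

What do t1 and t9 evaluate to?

t1 = q XNOR p = true XNOR false = false
t3 = t1 XOR s = false XOR true = true
t9 = s XOR t3 = true XOR true = false

t1 = false; t9 = false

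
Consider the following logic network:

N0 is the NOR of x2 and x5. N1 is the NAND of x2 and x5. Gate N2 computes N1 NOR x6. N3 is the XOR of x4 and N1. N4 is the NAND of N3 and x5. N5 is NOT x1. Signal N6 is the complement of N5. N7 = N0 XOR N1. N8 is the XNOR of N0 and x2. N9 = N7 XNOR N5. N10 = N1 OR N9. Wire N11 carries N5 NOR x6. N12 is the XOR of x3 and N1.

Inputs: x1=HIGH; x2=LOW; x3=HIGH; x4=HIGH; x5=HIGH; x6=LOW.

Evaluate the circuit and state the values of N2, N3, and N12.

N2 = LOW; N3 = LOW; N12 = LOW

N1 = x2 NAND x5 = LOW NAND HIGH = HIGH
N2 = N1 NOR x6 = HIGH NOR LOW = LOW
N3 = x4 XOR N1 = HIGH XOR HIGH = LOW
N12 = x3 XOR N1 = HIGH XOR HIGH = LOW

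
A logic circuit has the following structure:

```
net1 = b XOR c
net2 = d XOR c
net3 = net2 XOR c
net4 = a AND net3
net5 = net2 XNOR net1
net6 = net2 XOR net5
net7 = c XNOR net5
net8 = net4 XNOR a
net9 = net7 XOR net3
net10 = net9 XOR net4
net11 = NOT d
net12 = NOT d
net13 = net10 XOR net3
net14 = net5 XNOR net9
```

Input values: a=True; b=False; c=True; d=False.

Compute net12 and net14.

net12 = True, net14 = True

net1 = b XOR c = False XOR True = True
net2 = d XOR c = False XOR True = True
net3 = net2 XOR c = True XOR True = False
net5 = net2 XNOR net1 = True XNOR True = True
net7 = c XNOR net5 = True XNOR True = True
net9 = net7 XOR net3 = True XOR False = True
net12 = NOT d = NOT False = True
net14 = net5 XNOR net9 = True XNOR True = True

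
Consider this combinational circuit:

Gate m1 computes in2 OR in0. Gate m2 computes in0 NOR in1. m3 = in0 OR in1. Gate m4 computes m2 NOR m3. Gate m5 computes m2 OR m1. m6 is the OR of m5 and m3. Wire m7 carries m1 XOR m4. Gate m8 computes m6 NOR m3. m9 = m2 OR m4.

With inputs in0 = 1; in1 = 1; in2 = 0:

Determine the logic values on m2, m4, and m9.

m2 = 0, m4 = 0, m9 = 0

m2 = in0 NOR in1 = 1 NOR 1 = 0
m3 = in0 OR in1 = 1 OR 1 = 1
m4 = m2 NOR m3 = 0 NOR 1 = 0
m9 = m2 OR m4 = 0 OR 0 = 0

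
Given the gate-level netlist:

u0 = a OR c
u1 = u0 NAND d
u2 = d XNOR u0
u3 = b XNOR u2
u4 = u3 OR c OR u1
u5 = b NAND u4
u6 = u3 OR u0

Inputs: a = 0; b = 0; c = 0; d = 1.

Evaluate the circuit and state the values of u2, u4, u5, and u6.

u0 = a OR c = 0 OR 0 = 0
u1 = u0 NAND d = 0 NAND 1 = 1
u2 = d XNOR u0 = 1 XNOR 0 = 0
u3 = b XNOR u2 = 0 XNOR 0 = 1
u4 = u3 OR c OR u1 = 1 OR 0 OR 1 = 1
u5 = b NAND u4 = 0 NAND 1 = 1
u6 = u3 OR u0 = 1 OR 0 = 1

u2 = 0, u4 = 1, u5 = 1, u6 = 1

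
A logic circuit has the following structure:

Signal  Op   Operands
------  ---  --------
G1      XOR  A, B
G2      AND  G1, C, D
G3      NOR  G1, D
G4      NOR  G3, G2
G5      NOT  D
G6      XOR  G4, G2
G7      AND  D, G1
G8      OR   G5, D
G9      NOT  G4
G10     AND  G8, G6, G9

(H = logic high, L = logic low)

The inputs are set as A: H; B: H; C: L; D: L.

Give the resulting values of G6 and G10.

G1 = A XOR B = H XOR H = L
G2 = G1 AND C AND D = L AND L AND L = L
G3 = G1 NOR D = L NOR L = H
G4 = G3 NOR G2 = H NOR L = L
G5 = NOT D = NOT L = H
G6 = G4 XOR G2 = L XOR L = L
G8 = G5 OR D = H OR L = H
G9 = NOT G4 = NOT L = H
G10 = G8 AND G6 AND G9 = H AND L AND H = L

G6 = L, G10 = L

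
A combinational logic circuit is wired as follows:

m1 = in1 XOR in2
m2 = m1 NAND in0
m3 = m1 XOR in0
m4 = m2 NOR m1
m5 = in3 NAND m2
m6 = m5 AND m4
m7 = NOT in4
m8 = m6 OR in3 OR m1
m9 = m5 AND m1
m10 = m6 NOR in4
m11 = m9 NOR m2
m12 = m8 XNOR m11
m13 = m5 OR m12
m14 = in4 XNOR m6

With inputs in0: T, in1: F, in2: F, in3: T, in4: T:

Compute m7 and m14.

m7 = F, m14 = F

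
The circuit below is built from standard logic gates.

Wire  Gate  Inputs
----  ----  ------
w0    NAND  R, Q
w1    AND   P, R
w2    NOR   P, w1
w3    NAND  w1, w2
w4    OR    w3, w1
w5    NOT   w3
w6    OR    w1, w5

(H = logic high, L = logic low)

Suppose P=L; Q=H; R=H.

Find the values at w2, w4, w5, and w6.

w2 = H; w4 = H; w5 = L; w6 = L

w1 = P AND R = L AND H = L
w2 = P NOR w1 = L NOR L = H
w3 = w1 NAND w2 = L NAND H = H
w4 = w3 OR w1 = H OR L = H
w5 = NOT w3 = NOT H = L
w6 = w1 OR w5 = L OR L = L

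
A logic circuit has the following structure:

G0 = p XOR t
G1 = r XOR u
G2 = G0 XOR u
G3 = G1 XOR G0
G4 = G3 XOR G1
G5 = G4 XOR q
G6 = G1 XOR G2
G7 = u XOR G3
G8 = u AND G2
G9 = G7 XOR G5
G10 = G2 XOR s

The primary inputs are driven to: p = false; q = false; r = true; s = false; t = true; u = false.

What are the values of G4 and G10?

G0 = p XOR t = false XOR true = true
G1 = r XOR u = true XOR false = true
G2 = G0 XOR u = true XOR false = true
G3 = G1 XOR G0 = true XOR true = false
G4 = G3 XOR G1 = false XOR true = true
G10 = G2 XOR s = true XOR false = true

G4 = true  G10 = true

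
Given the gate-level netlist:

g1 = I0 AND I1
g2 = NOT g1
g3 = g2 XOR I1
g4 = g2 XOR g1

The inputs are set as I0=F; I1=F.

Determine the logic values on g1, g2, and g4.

g1 = I0 AND I1 = F AND F = F
g2 = NOT g1 = NOT F = T
g4 = g2 XOR g1 = T XOR F = T

g1 = F  g2 = T  g4 = T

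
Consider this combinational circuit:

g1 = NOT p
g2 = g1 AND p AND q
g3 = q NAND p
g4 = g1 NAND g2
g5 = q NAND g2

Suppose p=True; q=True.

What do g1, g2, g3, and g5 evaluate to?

g1 = False; g2 = False; g3 = False; g5 = True

g1 = NOT p = NOT True = False
g2 = g1 AND p AND q = False AND True AND True = False
g3 = q NAND p = True NAND True = False
g5 = q NAND g2 = True NAND False = True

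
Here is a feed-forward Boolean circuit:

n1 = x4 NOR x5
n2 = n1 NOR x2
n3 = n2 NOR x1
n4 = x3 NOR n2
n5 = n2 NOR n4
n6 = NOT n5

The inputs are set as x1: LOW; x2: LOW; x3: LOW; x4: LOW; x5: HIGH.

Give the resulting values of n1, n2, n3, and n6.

n1 = LOW, n2 = HIGH, n3 = LOW, n6 = HIGH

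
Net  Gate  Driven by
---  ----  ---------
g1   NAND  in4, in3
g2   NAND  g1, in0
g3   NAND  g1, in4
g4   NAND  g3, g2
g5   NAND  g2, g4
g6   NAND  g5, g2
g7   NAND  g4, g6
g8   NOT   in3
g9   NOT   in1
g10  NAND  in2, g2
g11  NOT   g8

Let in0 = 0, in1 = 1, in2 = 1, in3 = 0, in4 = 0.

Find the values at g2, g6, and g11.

g1 = in4 NAND in3 = 0 NAND 0 = 1
g2 = g1 NAND in0 = 1 NAND 0 = 1
g3 = g1 NAND in4 = 1 NAND 0 = 1
g4 = g3 NAND g2 = 1 NAND 1 = 0
g5 = g2 NAND g4 = 1 NAND 0 = 1
g6 = g5 NAND g2 = 1 NAND 1 = 0
g8 = NOT in3 = NOT 0 = 1
g11 = NOT g8 = NOT 1 = 0

g2 = 1  g6 = 0  g11 = 0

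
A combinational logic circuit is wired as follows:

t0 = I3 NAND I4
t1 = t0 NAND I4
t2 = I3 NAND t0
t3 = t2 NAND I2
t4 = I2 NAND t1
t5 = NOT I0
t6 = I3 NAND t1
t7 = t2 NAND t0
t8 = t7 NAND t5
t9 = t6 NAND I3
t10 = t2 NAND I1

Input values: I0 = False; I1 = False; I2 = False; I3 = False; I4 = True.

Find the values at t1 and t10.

t0 = I3 NAND I4 = False NAND True = True
t1 = t0 NAND I4 = True NAND True = False
t2 = I3 NAND t0 = False NAND True = True
t10 = t2 NAND I1 = True NAND False = True

t1 = False; t10 = True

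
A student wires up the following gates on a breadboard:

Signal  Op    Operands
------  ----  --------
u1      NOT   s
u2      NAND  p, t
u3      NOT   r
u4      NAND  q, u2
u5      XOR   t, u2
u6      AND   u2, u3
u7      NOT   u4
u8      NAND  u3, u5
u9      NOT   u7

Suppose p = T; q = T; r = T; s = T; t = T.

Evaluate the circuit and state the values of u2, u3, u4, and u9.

u2 = F, u3 = F, u4 = T, u9 = T

u2 = p NAND t = T NAND T = F
u3 = NOT r = NOT T = F
u4 = q NAND u2 = T NAND F = T
u7 = NOT u4 = NOT T = F
u9 = NOT u7 = NOT F = T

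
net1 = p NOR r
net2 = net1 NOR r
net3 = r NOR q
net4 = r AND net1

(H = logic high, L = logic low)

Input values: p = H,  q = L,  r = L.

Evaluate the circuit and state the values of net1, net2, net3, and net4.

net1 = L, net2 = H, net3 = H, net4 = L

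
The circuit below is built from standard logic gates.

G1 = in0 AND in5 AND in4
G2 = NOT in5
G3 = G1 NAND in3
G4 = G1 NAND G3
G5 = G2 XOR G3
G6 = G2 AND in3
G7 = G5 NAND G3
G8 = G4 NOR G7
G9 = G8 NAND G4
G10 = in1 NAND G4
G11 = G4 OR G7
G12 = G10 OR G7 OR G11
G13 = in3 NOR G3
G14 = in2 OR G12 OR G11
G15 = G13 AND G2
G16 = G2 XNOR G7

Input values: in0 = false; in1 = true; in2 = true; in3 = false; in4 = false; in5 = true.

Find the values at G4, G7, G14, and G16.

G1 = in0 AND in5 AND in4 = false AND true AND false = false
G2 = NOT in5 = NOT true = false
G3 = G1 NAND in3 = false NAND false = true
G4 = G1 NAND G3 = false NAND true = true
G5 = G2 XOR G3 = false XOR true = true
G7 = G5 NAND G3 = true NAND true = false
G10 = in1 NAND G4 = true NAND true = false
G11 = G4 OR G7 = true OR false = true
G12 = G10 OR G7 OR G11 = false OR false OR true = true
G14 = in2 OR G12 OR G11 = true OR true OR true = true
G16 = G2 XNOR G7 = false XNOR false = true

G4 = true  G7 = false  G14 = true  G16 = true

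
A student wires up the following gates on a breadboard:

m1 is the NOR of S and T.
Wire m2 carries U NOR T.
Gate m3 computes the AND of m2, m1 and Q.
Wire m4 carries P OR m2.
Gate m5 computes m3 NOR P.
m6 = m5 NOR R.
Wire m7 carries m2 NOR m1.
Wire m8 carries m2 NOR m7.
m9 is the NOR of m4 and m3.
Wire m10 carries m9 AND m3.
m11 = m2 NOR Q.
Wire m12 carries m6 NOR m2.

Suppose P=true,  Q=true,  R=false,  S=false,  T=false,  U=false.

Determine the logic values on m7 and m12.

m7 = false  m12 = false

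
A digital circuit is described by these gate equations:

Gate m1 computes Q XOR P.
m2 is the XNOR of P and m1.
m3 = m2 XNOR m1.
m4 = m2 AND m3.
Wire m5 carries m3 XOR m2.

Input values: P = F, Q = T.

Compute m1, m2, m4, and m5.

m1 = T, m2 = F, m4 = F, m5 = F

m1 = Q XOR P = T XOR F = T
m2 = P XNOR m1 = F XNOR T = F
m3 = m2 XNOR m1 = F XNOR T = F
m4 = m2 AND m3 = F AND F = F
m5 = m3 XOR m2 = F XOR F = F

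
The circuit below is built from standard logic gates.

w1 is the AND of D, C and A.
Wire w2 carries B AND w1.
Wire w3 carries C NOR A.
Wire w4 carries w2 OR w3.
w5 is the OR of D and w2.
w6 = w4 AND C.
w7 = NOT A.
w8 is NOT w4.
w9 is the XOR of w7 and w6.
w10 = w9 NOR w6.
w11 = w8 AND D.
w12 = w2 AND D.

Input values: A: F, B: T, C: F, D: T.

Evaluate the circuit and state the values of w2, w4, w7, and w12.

w2 = F  w4 = T  w7 = T  w12 = F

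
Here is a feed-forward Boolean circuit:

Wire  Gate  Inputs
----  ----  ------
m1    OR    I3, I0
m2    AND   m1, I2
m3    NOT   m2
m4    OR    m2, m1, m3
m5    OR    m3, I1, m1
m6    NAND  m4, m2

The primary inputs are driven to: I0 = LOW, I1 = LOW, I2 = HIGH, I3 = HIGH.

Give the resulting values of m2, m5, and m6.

m1 = I3 OR I0 = HIGH OR LOW = HIGH
m2 = m1 AND I2 = HIGH AND HIGH = HIGH
m3 = NOT m2 = NOT HIGH = LOW
m4 = m2 OR m1 OR m3 = HIGH OR HIGH OR LOW = HIGH
m5 = m3 OR I1 OR m1 = LOW OR LOW OR HIGH = HIGH
m6 = m4 NAND m2 = HIGH NAND HIGH = LOW

m2 = HIGH, m5 = HIGH, m6 = LOW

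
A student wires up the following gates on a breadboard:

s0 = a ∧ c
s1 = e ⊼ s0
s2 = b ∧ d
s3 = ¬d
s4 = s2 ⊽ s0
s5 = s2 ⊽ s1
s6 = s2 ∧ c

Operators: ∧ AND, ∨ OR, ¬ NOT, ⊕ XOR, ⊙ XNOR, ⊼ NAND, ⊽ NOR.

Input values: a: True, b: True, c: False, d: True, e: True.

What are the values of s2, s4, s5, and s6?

s0 = a AND c = True AND False = False
s1 = e NAND s0 = True NAND False = True
s2 = b AND d = True AND True = True
s4 = s2 NOR s0 = True NOR False = False
s5 = s2 NOR s1 = True NOR True = False
s6 = s2 AND c = True AND False = False

s2 = True; s4 = False; s5 = False; s6 = False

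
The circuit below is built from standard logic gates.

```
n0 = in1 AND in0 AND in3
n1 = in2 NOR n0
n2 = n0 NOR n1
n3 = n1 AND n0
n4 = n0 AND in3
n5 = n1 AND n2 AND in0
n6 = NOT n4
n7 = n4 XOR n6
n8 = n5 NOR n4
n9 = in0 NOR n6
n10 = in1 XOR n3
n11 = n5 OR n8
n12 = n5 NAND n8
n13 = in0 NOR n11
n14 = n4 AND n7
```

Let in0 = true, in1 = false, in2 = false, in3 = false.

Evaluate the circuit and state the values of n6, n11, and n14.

n0 = in1 AND in0 AND in3 = false AND true AND false = false
n1 = in2 NOR n0 = false NOR false = true
n2 = n0 NOR n1 = false NOR true = false
n4 = n0 AND in3 = false AND false = false
n5 = n1 AND n2 AND in0 = true AND false AND true = false
n6 = NOT n4 = NOT false = true
n7 = n4 XOR n6 = false XOR true = true
n8 = n5 NOR n4 = false NOR false = true
n11 = n5 OR n8 = false OR true = true
n14 = n4 AND n7 = false AND true = false

n6 = true; n11 = true; n14 = false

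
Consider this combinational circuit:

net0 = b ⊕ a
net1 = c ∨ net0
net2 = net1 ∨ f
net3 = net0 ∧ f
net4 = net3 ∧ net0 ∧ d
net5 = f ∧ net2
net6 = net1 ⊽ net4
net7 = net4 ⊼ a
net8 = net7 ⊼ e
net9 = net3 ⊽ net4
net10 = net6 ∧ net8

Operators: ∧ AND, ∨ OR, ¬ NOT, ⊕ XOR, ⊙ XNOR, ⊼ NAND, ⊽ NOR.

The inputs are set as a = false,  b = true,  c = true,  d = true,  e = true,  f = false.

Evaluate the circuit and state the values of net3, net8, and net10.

net3 = false; net8 = false; net10 = false

net0 = b XOR a = true XOR false = true
net1 = c OR net0 = true OR true = true
net3 = net0 AND f = true AND false = false
net4 = net3 AND net0 AND d = false AND true AND true = false
net6 = net1 NOR net4 = true NOR false = false
net7 = net4 NAND a = false NAND false = true
net8 = net7 NAND e = true NAND true = false
net10 = net6 AND net8 = false AND false = false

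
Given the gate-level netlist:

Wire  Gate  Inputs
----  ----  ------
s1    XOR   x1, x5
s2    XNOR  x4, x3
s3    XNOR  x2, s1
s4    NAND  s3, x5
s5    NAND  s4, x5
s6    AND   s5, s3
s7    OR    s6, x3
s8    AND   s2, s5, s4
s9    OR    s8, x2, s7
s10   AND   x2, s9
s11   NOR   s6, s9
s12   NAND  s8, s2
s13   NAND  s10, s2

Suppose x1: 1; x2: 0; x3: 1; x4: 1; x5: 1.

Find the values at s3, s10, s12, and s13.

s1 = x1 XOR x5 = 1 XOR 1 = 0
s2 = x4 XNOR x3 = 1 XNOR 1 = 1
s3 = x2 XNOR s1 = 0 XNOR 0 = 1
s4 = s3 NAND x5 = 1 NAND 1 = 0
s5 = s4 NAND x5 = 0 NAND 1 = 1
s6 = s5 AND s3 = 1 AND 1 = 1
s7 = s6 OR x3 = 1 OR 1 = 1
s8 = s2 AND s5 AND s4 = 1 AND 1 AND 0 = 0
s9 = s8 OR x2 OR s7 = 0 OR 0 OR 1 = 1
s10 = x2 AND s9 = 0 AND 1 = 0
s12 = s8 NAND s2 = 0 NAND 1 = 1
s13 = s10 NAND s2 = 0 NAND 1 = 1

s3 = 1, s10 = 0, s12 = 1, s13 = 1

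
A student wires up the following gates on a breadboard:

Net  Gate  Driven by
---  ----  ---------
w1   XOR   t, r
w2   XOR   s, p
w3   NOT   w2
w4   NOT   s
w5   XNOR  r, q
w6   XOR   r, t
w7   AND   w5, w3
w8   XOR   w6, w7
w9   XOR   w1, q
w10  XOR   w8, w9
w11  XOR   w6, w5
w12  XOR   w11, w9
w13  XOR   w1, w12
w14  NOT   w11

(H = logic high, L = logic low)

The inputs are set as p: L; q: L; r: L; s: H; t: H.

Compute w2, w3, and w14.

w2 = s XOR p = H XOR L = H
w3 = NOT w2 = NOT H = L
w5 = r XNOR q = L XNOR L = H
w6 = r XOR t = L XOR H = H
w11 = w6 XOR w5 = H XOR H = L
w14 = NOT w11 = NOT L = H

w2 = H, w3 = L, w14 = H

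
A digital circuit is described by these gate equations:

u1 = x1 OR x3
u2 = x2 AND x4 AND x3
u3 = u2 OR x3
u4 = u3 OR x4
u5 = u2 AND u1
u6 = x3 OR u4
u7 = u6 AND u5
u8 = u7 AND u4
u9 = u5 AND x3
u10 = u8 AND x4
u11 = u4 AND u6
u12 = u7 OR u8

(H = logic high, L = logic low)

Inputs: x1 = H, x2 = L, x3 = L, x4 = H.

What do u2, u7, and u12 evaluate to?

u1 = x1 OR x3 = H OR L = H
u2 = x2 AND x4 AND x3 = L AND H AND L = L
u3 = u2 OR x3 = L OR L = L
u4 = u3 OR x4 = L OR H = H
u5 = u2 AND u1 = L AND H = L
u6 = x3 OR u4 = L OR H = H
u7 = u6 AND u5 = H AND L = L
u8 = u7 AND u4 = L AND H = L
u12 = u7 OR u8 = L OR L = L

u2 = L  u7 = L  u12 = L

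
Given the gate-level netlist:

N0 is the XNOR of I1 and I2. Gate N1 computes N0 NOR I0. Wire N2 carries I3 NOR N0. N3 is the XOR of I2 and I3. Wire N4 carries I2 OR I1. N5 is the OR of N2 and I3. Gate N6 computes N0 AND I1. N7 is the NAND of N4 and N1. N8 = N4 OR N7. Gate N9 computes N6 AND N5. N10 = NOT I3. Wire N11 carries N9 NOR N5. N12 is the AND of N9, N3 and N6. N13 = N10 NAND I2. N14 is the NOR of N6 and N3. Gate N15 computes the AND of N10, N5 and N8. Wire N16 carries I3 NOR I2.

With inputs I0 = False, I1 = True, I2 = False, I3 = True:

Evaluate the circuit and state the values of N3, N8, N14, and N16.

N0 = I1 XNOR I2 = True XNOR False = False
N1 = N0 NOR I0 = False NOR False = True
N3 = I2 XOR I3 = False XOR True = True
N4 = I2 OR I1 = False OR True = True
N6 = N0 AND I1 = False AND True = False
N7 = N4 NAND N1 = True NAND True = False
N8 = N4 OR N7 = True OR False = True
N14 = N6 NOR N3 = False NOR True = False
N16 = I3 NOR I2 = True NOR False = False

N3 = True; N8 = True; N14 = False; N16 = False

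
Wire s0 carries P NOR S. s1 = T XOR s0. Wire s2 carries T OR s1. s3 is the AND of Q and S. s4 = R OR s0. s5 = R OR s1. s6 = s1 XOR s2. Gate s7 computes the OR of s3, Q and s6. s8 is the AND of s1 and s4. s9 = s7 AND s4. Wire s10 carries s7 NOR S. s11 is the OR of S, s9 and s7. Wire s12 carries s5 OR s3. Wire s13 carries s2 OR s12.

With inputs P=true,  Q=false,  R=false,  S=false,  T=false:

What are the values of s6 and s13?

s0 = P NOR S = true NOR false = false
s1 = T XOR s0 = false XOR false = false
s2 = T OR s1 = false OR false = false
s3 = Q AND S = false AND false = false
s5 = R OR s1 = false OR false = false
s6 = s1 XOR s2 = false XOR false = false
s12 = s5 OR s3 = false OR false = false
s13 = s2 OR s12 = false OR false = false

s6 = false; s13 = false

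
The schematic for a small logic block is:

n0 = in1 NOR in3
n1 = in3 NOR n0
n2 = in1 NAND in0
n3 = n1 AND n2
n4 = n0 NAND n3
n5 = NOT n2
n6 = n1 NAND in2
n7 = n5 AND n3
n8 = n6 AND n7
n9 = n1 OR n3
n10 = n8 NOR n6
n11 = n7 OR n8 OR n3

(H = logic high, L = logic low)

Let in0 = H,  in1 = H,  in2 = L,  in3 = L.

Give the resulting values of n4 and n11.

n0 = in1 NOR in3 = H NOR L = L
n1 = in3 NOR n0 = L NOR L = H
n2 = in1 NAND in0 = H NAND H = L
n3 = n1 AND n2 = H AND L = L
n4 = n0 NAND n3 = L NAND L = H
n5 = NOT n2 = NOT L = H
n6 = n1 NAND in2 = H NAND L = H
n7 = n5 AND n3 = H AND L = L
n8 = n6 AND n7 = H AND L = L
n11 = n7 OR n8 OR n3 = L OR L OR L = L

n4 = H  n11 = L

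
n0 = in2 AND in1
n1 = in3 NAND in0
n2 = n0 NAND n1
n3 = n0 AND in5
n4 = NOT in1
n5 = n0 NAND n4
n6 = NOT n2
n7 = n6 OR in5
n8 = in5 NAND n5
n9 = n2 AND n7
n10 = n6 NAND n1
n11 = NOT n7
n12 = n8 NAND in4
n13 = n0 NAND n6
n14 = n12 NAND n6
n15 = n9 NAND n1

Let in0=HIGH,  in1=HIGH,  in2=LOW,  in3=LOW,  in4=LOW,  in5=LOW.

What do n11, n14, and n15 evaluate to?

n11 = HIGH  n14 = HIGH  n15 = HIGH

n0 = in2 AND in1 = LOW AND HIGH = LOW
n1 = in3 NAND in0 = LOW NAND HIGH = HIGH
n2 = n0 NAND n1 = LOW NAND HIGH = HIGH
n4 = NOT in1 = NOT HIGH = LOW
n5 = n0 NAND n4 = LOW NAND LOW = HIGH
n6 = NOT n2 = NOT HIGH = LOW
n7 = n6 OR in5 = LOW OR LOW = LOW
n8 = in5 NAND n5 = LOW NAND HIGH = HIGH
n9 = n2 AND n7 = HIGH AND LOW = LOW
n11 = NOT n7 = NOT LOW = HIGH
n12 = n8 NAND in4 = HIGH NAND LOW = HIGH
n14 = n12 NAND n6 = HIGH NAND LOW = HIGH
n15 = n9 NAND n1 = LOW NAND HIGH = HIGH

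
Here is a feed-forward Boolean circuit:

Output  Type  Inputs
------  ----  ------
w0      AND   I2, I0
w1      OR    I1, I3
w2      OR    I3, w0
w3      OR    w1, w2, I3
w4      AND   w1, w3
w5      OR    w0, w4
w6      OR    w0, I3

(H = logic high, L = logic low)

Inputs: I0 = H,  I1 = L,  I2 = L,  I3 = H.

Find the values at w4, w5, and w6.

w4 = H  w5 = H  w6 = H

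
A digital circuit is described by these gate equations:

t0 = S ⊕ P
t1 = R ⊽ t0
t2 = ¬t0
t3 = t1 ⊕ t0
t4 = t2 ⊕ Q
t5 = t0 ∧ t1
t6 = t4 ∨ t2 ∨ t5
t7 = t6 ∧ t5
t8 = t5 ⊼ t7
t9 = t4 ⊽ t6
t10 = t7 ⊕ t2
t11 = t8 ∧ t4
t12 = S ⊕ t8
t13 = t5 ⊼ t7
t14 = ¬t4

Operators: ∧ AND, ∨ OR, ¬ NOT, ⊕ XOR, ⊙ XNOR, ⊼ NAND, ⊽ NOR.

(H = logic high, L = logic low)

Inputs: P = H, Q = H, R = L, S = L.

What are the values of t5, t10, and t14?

t5 = L, t10 = L, t14 = L

t0 = S XOR P = L XOR H = H
t1 = R NOR t0 = L NOR H = L
t2 = NOT t0 = NOT H = L
t4 = t2 XOR Q = L XOR H = H
t5 = t0 AND t1 = H AND L = L
t6 = t4 OR t2 OR t5 = H OR L OR L = H
t7 = t6 AND t5 = H AND L = L
t10 = t7 XOR t2 = L XOR L = L
t14 = NOT t4 = NOT H = L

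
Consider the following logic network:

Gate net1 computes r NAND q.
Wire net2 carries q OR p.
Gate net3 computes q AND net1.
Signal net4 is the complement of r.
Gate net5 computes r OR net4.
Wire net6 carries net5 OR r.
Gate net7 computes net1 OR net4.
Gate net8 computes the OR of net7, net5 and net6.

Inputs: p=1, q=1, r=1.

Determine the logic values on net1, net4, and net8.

net1 = 0; net4 = 0; net8 = 1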